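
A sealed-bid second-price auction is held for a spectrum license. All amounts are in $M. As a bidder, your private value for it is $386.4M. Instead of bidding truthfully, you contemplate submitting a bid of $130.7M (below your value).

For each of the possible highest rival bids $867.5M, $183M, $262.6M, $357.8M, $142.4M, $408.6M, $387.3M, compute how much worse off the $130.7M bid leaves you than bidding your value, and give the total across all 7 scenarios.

The deviation costs you only when the competing bid falls strictly between $130.7M and $386.4M; elsewhere both bids give the same outcome.
$867.5M: outcomes coincide → loss $0M.
$183M: truthful payoff $203.4M, deviation payoff $0M → loss $203.4M.
$262.6M: truthful payoff $123.8M, deviation payoff $0M → loss $123.8M.
$357.8M: truthful payoff $28.6M, deviation payoff $0M → loss $28.6M.
$142.4M: truthful payoff $244M, deviation payoff $0M → loss $244M.
$408.6M: outcomes coincide → loss $0M.
$387.3M: outcomes coincide → loss $0M.
Total loss = $203.4M + $123.8M + $28.6M + $244M = $599.8M.
Because the price is fixed by the runner-up's bid, deviating from your value can only change a good outcome into a bad one — never the reverse.

$599.8M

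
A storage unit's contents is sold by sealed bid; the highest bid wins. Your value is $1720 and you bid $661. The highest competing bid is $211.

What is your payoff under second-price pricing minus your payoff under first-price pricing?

You have the highest bid, so you win under either rule.
Second-price: pay $211 → payoff $1509.
First-price: pay your own bid $661 → payoff $1059.
Difference = $1509 − ($1059) = $450.

$450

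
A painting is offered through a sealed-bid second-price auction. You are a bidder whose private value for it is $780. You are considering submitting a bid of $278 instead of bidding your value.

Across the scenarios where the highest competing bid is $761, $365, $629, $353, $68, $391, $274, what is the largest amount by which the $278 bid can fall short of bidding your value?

$427

$761: truthful gives $19, deviation gives $0 → loss $19.
$365: truthful gives $415, deviation gives $0 → loss $415.
$629: truthful gives $151, deviation gives $0 → loss $151.
$353: truthful gives $427, deviation gives $0 → loss $427.
$68: same outcome either way → loss $0.
$391: truthful gives $389, deviation gives $0 → loss $389.
$274: same outcome either way → loss $0.
Maximum loss: $427.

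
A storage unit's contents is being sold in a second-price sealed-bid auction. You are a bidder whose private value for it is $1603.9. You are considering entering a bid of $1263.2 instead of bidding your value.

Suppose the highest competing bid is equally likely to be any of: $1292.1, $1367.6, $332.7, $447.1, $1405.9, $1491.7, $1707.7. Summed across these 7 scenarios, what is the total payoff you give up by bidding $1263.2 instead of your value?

The deviation costs you only when the competing bid falls strictly between $1263.2 and $1603.9; elsewhere both bids give the same outcome.
$1292.1: truthful payoff $311.8, deviation payoff $0 → loss $311.8.
$1367.6: truthful payoff $236.3, deviation payoff $0 → loss $236.3.
$332.7: outcomes coincide → loss $0.
$447.1: outcomes coincide → loss $0.
$1405.9: truthful payoff $198, deviation payoff $0 → loss $198.
$1491.7: truthful payoff $112.2, deviation payoff $0 → loss $112.2.
$1707.7: outcomes coincide → loss $0.
Total loss = $311.8 + $236.3 + $198 + $112.2 = $858.3.
Truthful bidding weakly dominates here: raising your bid can only win items priced above your value, and lowering it can only forfeit items priced below.

$858.3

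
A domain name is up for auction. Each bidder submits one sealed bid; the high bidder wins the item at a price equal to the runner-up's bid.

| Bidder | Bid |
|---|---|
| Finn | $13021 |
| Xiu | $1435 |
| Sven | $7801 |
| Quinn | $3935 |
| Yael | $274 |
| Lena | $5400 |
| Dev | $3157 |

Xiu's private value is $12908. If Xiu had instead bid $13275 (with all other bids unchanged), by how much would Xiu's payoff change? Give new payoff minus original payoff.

−$113

The highest bid among the other bidders is $13021; Xiu's bid doesn't change that.
Original bid $1435: Xiu is not highest (top rival bid is $13021); payoff $0.
Alternative bid $13275: Xiu is highest, pays the top rival bid $13021; payoff $12908 − $13021 = −$113.
Change in payoff = −$113 − ($0) = −$113.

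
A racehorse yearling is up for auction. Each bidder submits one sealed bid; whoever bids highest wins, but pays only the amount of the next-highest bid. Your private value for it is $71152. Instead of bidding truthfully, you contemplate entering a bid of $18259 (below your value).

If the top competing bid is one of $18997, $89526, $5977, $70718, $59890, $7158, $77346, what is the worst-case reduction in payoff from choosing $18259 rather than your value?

$52155

$18997: truthful gives $52155, deviation gives $0 → loss $52155.
$89526: same outcome either way → loss $0.
$5977: same outcome either way → loss $0.
$70718: truthful gives $434, deviation gives $0 → loss $434.
$59890: truthful gives $11262, deviation gives $0 → loss $11262.
$7158: same outcome either way → loss $0.
$77346: same outcome either way → loss $0.
Maximum loss: $52155.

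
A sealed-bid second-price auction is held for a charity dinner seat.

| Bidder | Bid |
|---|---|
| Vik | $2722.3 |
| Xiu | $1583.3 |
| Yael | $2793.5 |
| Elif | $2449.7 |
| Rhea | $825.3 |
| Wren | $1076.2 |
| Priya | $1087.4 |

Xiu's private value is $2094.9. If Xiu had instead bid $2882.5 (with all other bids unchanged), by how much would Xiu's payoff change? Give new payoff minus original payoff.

The highest bid among the other bidders is $2793.5; Xiu's bid doesn't change that.
Original bid $1583.3: Xiu is not highest (top rival bid is $2793.5); payoff $0.
Alternative bid $2882.5: Xiu is highest, pays the top rival bid $2793.5; payoff $2094.9 − $2793.5 = −$698.6.
Change in payoff = −$698.6 − ($0) = −$698.6.

−$698.6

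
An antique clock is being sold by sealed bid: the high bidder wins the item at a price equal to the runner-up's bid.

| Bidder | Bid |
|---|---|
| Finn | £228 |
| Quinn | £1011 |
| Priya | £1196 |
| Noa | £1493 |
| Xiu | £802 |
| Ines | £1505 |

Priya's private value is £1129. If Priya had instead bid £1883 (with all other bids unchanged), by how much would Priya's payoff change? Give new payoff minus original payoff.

−£376

The highest bid among the other bidders is £1505; Priya's bid doesn't change that.
Original bid £1196: Priya is not highest (top rival bid is £1505); payoff £0.
Alternative bid £1883: Priya is highest, pays the top rival bid £1505; payoff £1129 − £1505 = −£376.
Change in payoff = −£376 − (£0) = −£376.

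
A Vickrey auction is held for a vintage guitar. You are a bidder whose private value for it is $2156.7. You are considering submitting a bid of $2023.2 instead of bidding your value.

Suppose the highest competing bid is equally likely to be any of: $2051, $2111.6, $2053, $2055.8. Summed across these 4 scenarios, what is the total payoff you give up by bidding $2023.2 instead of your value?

$355.4

The deviation costs you only when the competing bid falls strictly between $2023.2 and $2156.7; elsewhere both bids give the same outcome.
$2051: truthful payoff $105.7, deviation payoff $0 → loss $105.7.
$2111.6: truthful payoff $45.1, deviation payoff $0 → loss $45.1.
$2053: truthful payoff $103.7, deviation payoff $0 → loss $103.7.
$2055.8: truthful payoff $100.9, deviation payoff $0 → loss $100.9.
Total loss = $105.7 + $45.1 + $103.7 + $100.9 = $355.4.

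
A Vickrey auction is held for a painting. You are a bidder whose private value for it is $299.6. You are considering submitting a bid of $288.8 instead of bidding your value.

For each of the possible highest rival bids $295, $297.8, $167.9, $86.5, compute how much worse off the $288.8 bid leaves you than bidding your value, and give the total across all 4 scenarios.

The deviation costs you only when the competing bid falls strictly between $288.8 and $299.6; elsewhere both bids give the same outcome.
$295: truthful payoff $4.6, deviation payoff $0 → loss $4.6.
$297.8: truthful payoff $1.8, deviation payoff $0 → loss $1.8.
$167.9: outcomes coincide → loss $0.
$86.5: outcomes coincide → loss $0.
Total loss = $4.6 + $1.8 = $6.4.

$6.4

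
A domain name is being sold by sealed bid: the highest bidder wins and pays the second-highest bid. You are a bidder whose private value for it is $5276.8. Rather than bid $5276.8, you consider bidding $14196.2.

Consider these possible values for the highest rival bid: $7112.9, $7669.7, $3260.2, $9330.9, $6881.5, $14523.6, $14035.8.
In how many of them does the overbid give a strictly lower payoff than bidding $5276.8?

The deviation hurts exactly when the highest competing bid lies strictly between $5276.8 and $14196.2 — overbidding then wins at a price above your value.
$7112.9: inside the interval → strictly worse (loss $1836.1).
$7669.7: inside the interval → strictly worse (loss $2392.9).
$3260.2: below both → same outcome either way.
$9330.9: inside the interval → strictly worse (loss $4054.1).
$6881.5: inside the interval → strictly worse (loss $1604.7).
$14523.6: above both → same outcome either way.
$14035.8: inside the interval → strictly worse (loss $8759).
Count: 5.

5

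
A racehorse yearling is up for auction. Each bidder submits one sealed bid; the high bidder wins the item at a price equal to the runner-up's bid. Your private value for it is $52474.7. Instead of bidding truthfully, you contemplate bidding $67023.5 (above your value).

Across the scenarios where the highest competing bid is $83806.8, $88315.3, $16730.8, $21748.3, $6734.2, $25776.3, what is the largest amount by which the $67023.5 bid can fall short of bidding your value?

$83806.8: same outcome either way → loss $0.
$88315.3: same outcome either way → loss $0.
$16730.8: same outcome either way → loss $0.
$21748.3: same outcome either way → loss $0.
$6734.2: same outcome either way → loss $0.
$25776.3: same outcome either way → loss $0.
Maximum loss: $0.

$0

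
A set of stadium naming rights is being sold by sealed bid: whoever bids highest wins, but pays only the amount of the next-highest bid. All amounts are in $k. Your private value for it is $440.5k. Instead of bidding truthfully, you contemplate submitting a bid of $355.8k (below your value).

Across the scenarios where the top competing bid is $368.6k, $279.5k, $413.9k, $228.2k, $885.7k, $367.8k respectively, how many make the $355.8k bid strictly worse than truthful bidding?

The deviation hurts exactly when the highest competing bid lies strictly between $355.8k and $440.5k — underbidding then forfeits a profitable win.
$368.6k: inside the interval → strictly worse (loss $71.9k).
$279.5k: below both → same outcome either way.
$413.9k: inside the interval → strictly worse (loss $26.6k).
$228.2k: below both → same outcome either way.
$885.7k: above both → same outcome either way.
$367.8k: inside the interval → strictly worse (loss $72.7k).
Count: 3.

3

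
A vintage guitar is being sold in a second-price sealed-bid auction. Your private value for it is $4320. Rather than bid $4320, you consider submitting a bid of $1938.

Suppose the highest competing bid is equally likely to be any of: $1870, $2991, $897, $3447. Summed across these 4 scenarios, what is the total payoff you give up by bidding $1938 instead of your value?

The deviation costs you only when the competing bid falls strictly between $1938 and $4320; elsewhere both bids give the same outcome.
$1870: outcomes coincide → loss $0.
$2991: truthful payoff $1329, deviation payoff $0 → loss $1329.
$897: outcomes coincide → loss $0.
$3447: truthful payoff $873, deviation payoff $0 → loss $873.
Total loss = $1329 + $873 = $2202.

$2202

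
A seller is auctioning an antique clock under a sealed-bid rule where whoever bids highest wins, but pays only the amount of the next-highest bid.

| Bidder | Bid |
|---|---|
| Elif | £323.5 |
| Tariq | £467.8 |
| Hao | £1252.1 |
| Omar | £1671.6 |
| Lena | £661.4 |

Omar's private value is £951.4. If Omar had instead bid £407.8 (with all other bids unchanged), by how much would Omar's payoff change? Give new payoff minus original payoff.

The highest bid among the other bidders is £1252.1; Omar's bid doesn't change that.
Original bid £1671.6: Omar is highest, pays the top rival bid £1252.1; payoff £951.4 − £1252.1 = −£300.7.
Alternative bid £407.8: Omar is not highest (top rival bid is £1252.1); payoff £0.
Change in payoff = £0 − (−£300.7) = £300.7.

£300.7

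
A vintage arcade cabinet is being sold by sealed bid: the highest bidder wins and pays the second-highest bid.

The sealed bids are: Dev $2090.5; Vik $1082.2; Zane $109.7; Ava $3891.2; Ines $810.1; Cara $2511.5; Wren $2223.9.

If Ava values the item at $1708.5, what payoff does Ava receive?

Highest bid: Ava at $3891.2, so Ava wins.
Second-highest bid: Cara at $2511.5 — that is the price the winner pays.
Ava's payoff = value − price = $1708.5 − $2511.5 = −$803.

−$803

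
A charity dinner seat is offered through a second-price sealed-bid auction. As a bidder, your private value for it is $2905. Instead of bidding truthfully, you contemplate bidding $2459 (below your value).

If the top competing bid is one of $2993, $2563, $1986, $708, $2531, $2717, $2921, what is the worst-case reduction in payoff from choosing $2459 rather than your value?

$374

$2993: same outcome either way → loss $0.
$2563: truthful gives $342, deviation gives $0 → loss $342.
$1986: same outcome either way → loss $0.
$708: same outcome either way → loss $0.
$2531: truthful gives $374, deviation gives $0 → loss $374.
$2717: truthful gives $188, deviation gives $0 → loss $188.
$2921: same outcome either way → loss $0.
Maximum loss: $374.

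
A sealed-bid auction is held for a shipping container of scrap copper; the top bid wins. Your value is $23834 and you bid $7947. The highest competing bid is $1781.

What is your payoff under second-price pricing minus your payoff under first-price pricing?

$6166

You have the highest bid, so you win under either rule.
Second-price: pay $1781 → payoff $22053.
First-price: pay your own bid $7947 → payoff $15887.
Difference = $22053 − ($15887) = $6166.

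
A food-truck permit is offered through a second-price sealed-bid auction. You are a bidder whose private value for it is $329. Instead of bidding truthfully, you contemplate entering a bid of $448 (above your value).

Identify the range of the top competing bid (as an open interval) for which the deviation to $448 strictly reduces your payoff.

If the competing bid is below $329, both bids win at the same price — no difference.
If it is above $448, both bids lose — no difference.
If it lies strictly between $329 and $448, bidding your value loses (payoff 0) while bidding $448 wins at a price above your value (payoff negative).
So the deviation strictly hurts on the open interval ($329, $448).

($329, $448)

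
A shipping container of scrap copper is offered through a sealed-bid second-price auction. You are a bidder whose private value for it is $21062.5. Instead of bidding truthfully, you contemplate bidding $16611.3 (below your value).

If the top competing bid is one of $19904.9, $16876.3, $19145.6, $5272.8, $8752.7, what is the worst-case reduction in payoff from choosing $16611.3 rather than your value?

$19904.9: truthful gives $1157.6, deviation gives $0 → loss $1157.6.
$16876.3: truthful gives $4186.2, deviation gives $0 → loss $4186.2.
$19145.6: truthful gives $1916.9, deviation gives $0 → loss $1916.9.
$5272.8: same outcome either way → loss $0.
$8752.7: same outcome either way → loss $0.
Maximum loss: $4186.2.

$4186.2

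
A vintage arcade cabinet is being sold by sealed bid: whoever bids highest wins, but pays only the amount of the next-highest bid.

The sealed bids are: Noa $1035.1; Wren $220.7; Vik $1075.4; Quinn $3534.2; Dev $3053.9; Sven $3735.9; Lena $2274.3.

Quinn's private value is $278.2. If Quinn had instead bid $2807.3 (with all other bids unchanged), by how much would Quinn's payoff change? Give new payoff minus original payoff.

The highest bid among the other bidders is $3735.9; Quinn's bid doesn't change that.
Original bid $3534.2: Quinn is not highest (top rival bid is $3735.9); payoff $0.
Alternative bid $2807.3: Quinn is not highest (top rival bid is $3735.9); payoff $0.
Change in payoff = $0 − ($0) = $0.

$0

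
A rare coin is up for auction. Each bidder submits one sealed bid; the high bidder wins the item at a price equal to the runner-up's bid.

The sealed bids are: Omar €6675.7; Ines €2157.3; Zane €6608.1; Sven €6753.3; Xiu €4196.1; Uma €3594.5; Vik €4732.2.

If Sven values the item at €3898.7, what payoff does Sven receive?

Highest bid: Sven at €6753.3, so Sven wins.
Second-highest bid: Omar at €6675.7 — that is the price the winner pays.
Sven's payoff = value − price = €3898.7 − €6675.7 = −€2777.

−€2777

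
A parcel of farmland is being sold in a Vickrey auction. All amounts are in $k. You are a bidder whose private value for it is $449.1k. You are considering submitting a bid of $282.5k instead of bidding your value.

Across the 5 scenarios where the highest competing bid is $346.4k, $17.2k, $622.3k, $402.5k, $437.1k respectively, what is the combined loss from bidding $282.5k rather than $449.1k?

$161.3k

The deviation costs you only when the competing bid falls strictly between $282.5k and $449.1k; elsewhere both bids give the same outcome.
$346.4k: truthful payoff $102.7k, deviation payoff $0k → loss $102.7k.
$17.2k: outcomes coincide → loss $0k.
$622.3k: outcomes coincide → loss $0k.
$402.5k: truthful payoff $46.6k, deviation payoff $0k → loss $46.6k.
$437.1k: truthful payoff $12k, deviation payoff $0k → loss $12k.
Total loss = $102.7k + $46.6k + $12k = $161.3k.
Because the price is fixed by the runner-up's bid, deviating from your value can only change a good outcome into a bad one — never the reverse.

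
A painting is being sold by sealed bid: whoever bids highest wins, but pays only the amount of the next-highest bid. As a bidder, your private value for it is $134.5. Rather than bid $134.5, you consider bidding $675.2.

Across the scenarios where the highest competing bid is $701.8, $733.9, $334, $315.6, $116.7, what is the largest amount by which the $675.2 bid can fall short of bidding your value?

$199.5

$701.8: same outcome either way → loss $0.
$733.9: same outcome either way → loss $0.
$334: truthful gives $0, deviation gives −$199.5 → loss $199.5.
$315.6: truthful gives $0, deviation gives −$181.1 → loss $181.1.
$116.7: same outcome either way → loss $0.
Maximum loss: $199.5.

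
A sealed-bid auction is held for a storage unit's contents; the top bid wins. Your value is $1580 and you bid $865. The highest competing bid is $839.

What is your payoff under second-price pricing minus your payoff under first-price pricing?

$26

You have the highest bid, so you win under either rule.
Second-price: pay $839 → payoff $741.
First-price: pay your own bid $865 → payoff $715.
Difference = $741 − ($715) = $26.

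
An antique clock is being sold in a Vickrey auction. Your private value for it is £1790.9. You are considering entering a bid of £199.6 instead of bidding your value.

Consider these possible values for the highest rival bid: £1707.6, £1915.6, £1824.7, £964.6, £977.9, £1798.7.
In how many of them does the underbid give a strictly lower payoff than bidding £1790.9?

3

The deviation hurts exactly when the highest competing bid lies strictly between £199.6 and £1790.9 — underbidding then forfeits a profitable win.
£1707.6: inside the interval → strictly worse (loss £83.3).
£1915.6: above both → same outcome either way.
£1824.7: above both → same outcome either way.
£964.6: inside the interval → strictly worse (loss £826.3).
£977.9: inside the interval → strictly worse (loss £813).
£1798.7: above both → same outcome either way.
Count: 3.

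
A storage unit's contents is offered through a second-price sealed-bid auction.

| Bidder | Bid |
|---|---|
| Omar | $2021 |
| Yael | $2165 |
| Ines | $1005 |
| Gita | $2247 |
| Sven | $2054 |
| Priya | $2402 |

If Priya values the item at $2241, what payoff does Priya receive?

−$6

Highest bid: Priya at $2402, so Priya wins.
Second-highest bid: Gita at $2247 — that is the price the winner pays.
Priya's payoff = value − price = $2241 − $2247 = −$6.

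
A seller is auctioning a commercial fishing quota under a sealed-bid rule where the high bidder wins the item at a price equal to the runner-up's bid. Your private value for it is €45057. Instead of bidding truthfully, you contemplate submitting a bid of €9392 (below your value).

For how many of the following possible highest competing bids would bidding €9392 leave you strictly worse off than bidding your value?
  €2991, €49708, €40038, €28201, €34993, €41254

The deviation hurts exactly when the highest competing bid lies strictly between €9392 and €45057 — underbidding then forfeits a profitable win.
€2991: below both → same outcome either way.
€49708: above both → same outcome either way.
€40038: inside the interval → strictly worse (loss €5019).
€28201: inside the interval → strictly worse (loss €16856).
€34993: inside the interval → strictly worse (loss €10064).
€41254: inside the interval → strictly worse (loss €3803).
Count: 4.

4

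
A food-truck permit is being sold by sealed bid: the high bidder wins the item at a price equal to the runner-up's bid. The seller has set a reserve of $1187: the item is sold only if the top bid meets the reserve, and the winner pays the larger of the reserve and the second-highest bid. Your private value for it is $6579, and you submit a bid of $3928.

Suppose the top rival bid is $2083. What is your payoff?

$4496

Your bid $3928 is the highest and exceeds the reserve.
Price = max(second-highest bid, reserve) = max($2083, $1187) = $2083.
Payoff = $6579 − $2083 = $4496.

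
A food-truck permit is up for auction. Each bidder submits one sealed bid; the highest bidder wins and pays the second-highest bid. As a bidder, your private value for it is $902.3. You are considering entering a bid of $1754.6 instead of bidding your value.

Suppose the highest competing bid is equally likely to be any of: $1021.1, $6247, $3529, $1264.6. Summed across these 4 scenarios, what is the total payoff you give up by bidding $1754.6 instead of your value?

$481.1

The deviation costs you only when the competing bid falls strictly between $902.3 and $1754.6; elsewhere both bids give the same outcome.
$1021.1: truthful payoff $0, deviation payoff −$118.8 → loss $118.8.
$6247: outcomes coincide → loss $0.
$3529: outcomes coincide → loss $0.
$1264.6: truthful payoff $0, deviation payoff −$362.3 → loss $362.3.
Total loss = $118.8 + $362.3 = $481.1.
In a second-price auction your bid sets only whether you win, not what you pay, so bidding your true value is weakly dominant.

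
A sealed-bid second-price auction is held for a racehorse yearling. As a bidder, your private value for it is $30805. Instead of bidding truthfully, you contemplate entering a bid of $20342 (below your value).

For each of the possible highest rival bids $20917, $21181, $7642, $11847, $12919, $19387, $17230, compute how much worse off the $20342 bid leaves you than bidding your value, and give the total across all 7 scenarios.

$19512

The deviation costs you only when the competing bid falls strictly between $20342 and $30805; elsewhere both bids give the same outcome.
$20917: truthful payoff $9888, deviation payoff $0 → loss $9888.
$21181: truthful payoff $9624, deviation payoff $0 → loss $9624.
$7642: outcomes coincide → loss $0.
$11847: outcomes coincide → loss $0.
$12919: outcomes coincide → loss $0.
$19387: outcomes coincide → loss $0.
$17230: outcomes coincide → loss $0.
Total loss = $9888 + $9624 = $19512.
Because the price is fixed by the runner-up's bid, deviating from your value can only change a good outcome into a bad one — never the reverse.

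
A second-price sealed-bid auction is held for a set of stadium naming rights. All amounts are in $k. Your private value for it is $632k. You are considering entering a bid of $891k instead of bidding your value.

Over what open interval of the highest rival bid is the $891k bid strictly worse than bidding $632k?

($632k, $891k)

If the competing bid is below $632k, both bids win at the same price — no difference.
If it is above $891k, both bids lose — no difference.
If it lies strictly between $632k and $891k, bidding your value loses (payoff 0) while bidding $891k wins at a price above your value (payoff negative).
So the deviation strictly hurts on the open interval ($632k, $891k).
In a second-price auction your bid sets only whether you win, not what you pay, so bidding your true value is weakly dominant.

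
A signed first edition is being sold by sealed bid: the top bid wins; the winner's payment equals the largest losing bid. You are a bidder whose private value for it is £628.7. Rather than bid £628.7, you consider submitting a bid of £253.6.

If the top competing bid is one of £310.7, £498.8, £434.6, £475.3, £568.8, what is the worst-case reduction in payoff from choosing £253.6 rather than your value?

£318

£310.7: truthful gives £318, deviation gives £0 → loss £318.
£498.8: truthful gives £129.9, deviation gives £0 → loss £129.9.
£434.6: truthful gives £194.1, deviation gives £0 → loss £194.1.
£475.3: truthful gives £153.4, deviation gives £0 → loss £153.4.
£568.8: truthful gives £59.9, deviation gives £0 → loss £59.9.
Maximum loss: £318.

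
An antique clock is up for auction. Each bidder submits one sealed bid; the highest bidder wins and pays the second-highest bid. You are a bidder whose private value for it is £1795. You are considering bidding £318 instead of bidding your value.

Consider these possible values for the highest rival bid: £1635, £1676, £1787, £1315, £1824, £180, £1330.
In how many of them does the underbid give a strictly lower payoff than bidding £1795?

The deviation hurts exactly when the highest competing bid lies strictly between £318 and £1795 — underbidding then forfeits a profitable win.
£1635: inside the interval → strictly worse (loss £160).
£1676: inside the interval → strictly worse (loss £119).
£1787: inside the interval → strictly worse (loss £8).
£1315: inside the interval → strictly worse (loss £480).
£1824: above both → same outcome either way.
£180: below both → same outcome either way.
£1330: inside the interval → strictly worse (loss £465).
Count: 5.

5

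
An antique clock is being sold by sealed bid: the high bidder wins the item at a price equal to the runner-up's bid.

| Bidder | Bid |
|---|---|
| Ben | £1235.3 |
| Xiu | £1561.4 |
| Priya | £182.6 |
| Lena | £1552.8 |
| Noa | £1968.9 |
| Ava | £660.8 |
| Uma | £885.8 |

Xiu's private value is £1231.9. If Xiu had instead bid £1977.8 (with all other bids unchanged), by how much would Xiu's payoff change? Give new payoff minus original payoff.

−£737

The highest bid among the other bidders is £1968.9; Xiu's bid doesn't change that.
Original bid £1561.4: Xiu is not highest (top rival bid is £1968.9); payoff £0.
Alternative bid £1977.8: Xiu is highest, pays the top rival bid £1968.9; payoff £1231.9 − £1968.9 = −£737.
Change in payoff = −£737 − (£0) = −£737.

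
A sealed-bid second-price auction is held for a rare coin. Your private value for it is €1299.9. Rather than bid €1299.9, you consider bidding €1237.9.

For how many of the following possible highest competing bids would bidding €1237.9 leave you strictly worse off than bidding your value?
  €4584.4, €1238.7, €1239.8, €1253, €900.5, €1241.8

4

The deviation hurts exactly when the highest competing bid lies strictly between €1237.9 and €1299.9 — underbidding then forfeits a profitable win.
€4584.4: above both → same outcome either way.
€1238.7: inside the interval → strictly worse (loss €61.2).
€1239.8: inside the interval → strictly worse (loss €60.1).
€1253: inside the interval → strictly worse (loss €46.9).
€900.5: below both → same outcome either way.
€1241.8: inside the interval → strictly worse (loss €58.1).
Count: 4.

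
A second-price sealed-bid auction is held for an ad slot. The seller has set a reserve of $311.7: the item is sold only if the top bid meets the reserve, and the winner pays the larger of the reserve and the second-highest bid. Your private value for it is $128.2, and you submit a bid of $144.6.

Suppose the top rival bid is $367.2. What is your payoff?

$0

Your bid $144.6 is below the highest competing bid $367.2, so you lose. Payoff $0.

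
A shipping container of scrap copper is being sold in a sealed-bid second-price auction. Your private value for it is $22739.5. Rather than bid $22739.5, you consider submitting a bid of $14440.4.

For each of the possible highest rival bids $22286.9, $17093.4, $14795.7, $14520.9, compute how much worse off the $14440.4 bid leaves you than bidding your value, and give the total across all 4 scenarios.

The deviation costs you only when the competing bid falls strictly between $14440.4 and $22739.5; elsewhere both bids give the same outcome.
$22286.9: truthful payoff $452.6, deviation payoff $0 → loss $452.6.
$17093.4: truthful payoff $5646.1, deviation payoff $0 → loss $5646.1.
$14795.7: truthful payoff $7943.8, deviation payoff $0 → loss $7943.8.
$14520.9: truthful payoff $8218.6, deviation payoff $0 → loss $8218.6.
Total loss = $452.6 + $5646.1 + $7943.8 + $8218.6 = $22261.1.

$22261.1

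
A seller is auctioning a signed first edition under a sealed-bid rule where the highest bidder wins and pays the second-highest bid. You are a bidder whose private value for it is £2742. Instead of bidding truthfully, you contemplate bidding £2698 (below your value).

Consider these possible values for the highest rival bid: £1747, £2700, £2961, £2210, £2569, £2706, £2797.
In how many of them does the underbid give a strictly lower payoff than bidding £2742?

The deviation hurts exactly when the highest competing bid lies strictly between £2698 and £2742 — underbidding then forfeits a profitable win.
£1747: below both → same outcome either way.
£2700: inside the interval → strictly worse (loss £42).
£2961: above both → same outcome either way.
£2210: below both → same outcome either way.
£2569: below both → same outcome either way.
£2706: inside the interval → strictly worse (loss £36).
£2797: above both → same outcome either way.
Count: 2.

2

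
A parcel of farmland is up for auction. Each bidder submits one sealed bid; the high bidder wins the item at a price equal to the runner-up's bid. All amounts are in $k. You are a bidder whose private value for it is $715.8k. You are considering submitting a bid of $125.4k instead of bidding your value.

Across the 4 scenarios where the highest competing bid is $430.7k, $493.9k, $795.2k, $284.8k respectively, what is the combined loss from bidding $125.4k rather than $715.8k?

The deviation costs you only when the competing bid falls strictly between $125.4k and $715.8k; elsewhere both bids give the same outcome.
$430.7k: truthful payoff $285.1k, deviation payoff $0k → loss $285.1k.
$493.9k: truthful payoff $221.9k, deviation payoff $0k → loss $221.9k.
$795.2k: outcomes coincide → loss $0k.
$284.8k: truthful payoff $431k, deviation payoff $0k → loss $431k.
Total loss = $285.1k + $221.9k + $431k = $938k.

$938k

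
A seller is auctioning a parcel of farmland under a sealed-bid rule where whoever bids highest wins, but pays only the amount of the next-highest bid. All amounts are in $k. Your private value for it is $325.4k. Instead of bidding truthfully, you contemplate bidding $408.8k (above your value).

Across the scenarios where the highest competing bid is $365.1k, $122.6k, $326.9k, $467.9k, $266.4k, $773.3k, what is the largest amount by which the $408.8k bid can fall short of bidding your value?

$365.1k: truthful gives $0k, deviation gives −$39.7k → loss $39.7k.
$122.6k: same outcome either way → loss $0k.
$326.9k: truthful gives $0k, deviation gives −$1.5k → loss $1.5k.
$467.9k: same outcome either way → loss $0k.
$266.4k: same outcome either way → loss $0k.
$773.3k: same outcome either way → loss $0k.
Maximum loss: $39.7k.

$39.7k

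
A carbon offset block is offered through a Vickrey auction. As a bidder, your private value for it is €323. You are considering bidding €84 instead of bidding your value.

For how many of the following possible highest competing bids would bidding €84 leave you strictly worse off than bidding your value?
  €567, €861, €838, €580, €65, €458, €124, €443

1

The deviation hurts exactly when the highest competing bid lies strictly between €84 and €323 — underbidding then forfeits a profitable win.
€567: above both → same outcome either way.
€861: above both → same outcome either way.
€838: above both → same outcome either way.
€580: above both → same outcome either way.
€65: below both → same outcome either way.
€458: above both → same outcome either way.
€124: inside the interval → strictly worse (loss €199).
€443: above both → same outcome either way.
Count: 1.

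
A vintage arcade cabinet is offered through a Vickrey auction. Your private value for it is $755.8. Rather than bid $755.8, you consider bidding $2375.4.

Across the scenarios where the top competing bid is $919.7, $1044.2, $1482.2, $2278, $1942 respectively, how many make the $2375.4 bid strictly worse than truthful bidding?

The deviation hurts exactly when the highest competing bid lies strictly between $755.8 and $2375.4 — overbidding then wins at a price above your value.
$919.7: inside the interval → strictly worse (loss $163.9).
$1044.2: inside the interval → strictly worse (loss $288.4).
$1482.2: inside the interval → strictly worse (loss $726.4).
$2278: inside the interval → strictly worse (loss $1522.2).
$1942: inside the interval → strictly worse (loss $1186.2).
Count: 5.

5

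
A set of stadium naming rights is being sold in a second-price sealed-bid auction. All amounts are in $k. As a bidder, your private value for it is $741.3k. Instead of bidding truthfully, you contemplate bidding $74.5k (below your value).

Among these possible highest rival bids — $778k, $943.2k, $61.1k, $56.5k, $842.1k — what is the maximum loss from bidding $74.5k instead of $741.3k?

$0k

$778k: same outcome either way → loss $0k.
$943.2k: same outcome either way → loss $0k.
$61.1k: same outcome either way → loss $0k.
$56.5k: same outcome either way → loss $0k.
$842.1k: same outcome either way → loss $0k.
Maximum loss: $0k.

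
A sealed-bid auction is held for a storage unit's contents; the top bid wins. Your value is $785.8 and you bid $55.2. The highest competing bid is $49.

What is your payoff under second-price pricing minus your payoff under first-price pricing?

You have the highest bid, so you win under either rule.
Second-price: pay $49 → payoff $736.8.
First-price: pay your own bid $55.2 → payoff $730.6.
Difference = $736.8 − ($730.6) = $6.2.

$6.2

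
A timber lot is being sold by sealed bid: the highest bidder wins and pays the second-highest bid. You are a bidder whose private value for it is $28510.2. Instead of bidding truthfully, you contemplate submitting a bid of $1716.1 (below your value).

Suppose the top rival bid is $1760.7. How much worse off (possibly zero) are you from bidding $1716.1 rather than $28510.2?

Bidding your value $28510.2: you win (since $28510.2 > $1760.7) and pay $1760.7. Payoff $26749.5.
Bidding $1716.1: you lose. Payoff $0.
The competing bid $1760.7 lies between your shaded bid and your value, so underbidding forfeits an item you could have won at a profitable price.
Loss from deviating = $26749.5 − ($0) = $26749.5.
Because the price is fixed by the runner-up's bid, deviating from your value can only change a good outcome into a bad one — never the reverse.

$26749.5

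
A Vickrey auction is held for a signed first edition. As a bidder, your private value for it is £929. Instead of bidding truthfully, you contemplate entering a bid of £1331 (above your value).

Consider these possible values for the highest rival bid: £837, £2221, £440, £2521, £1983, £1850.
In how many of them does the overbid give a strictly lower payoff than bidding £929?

0

The deviation hurts exactly when the highest competing bid lies strictly between £929 and £1331 — overbidding then wins at a price above your value.
£837: below both → same outcome either way.
£2221: above both → same outcome either way.
£440: below both → same outcome either way.
£2521: above both → same outcome either way.
£1983: above both → same outcome either way.
£1850: above both → same outcome either way.
Count: 0.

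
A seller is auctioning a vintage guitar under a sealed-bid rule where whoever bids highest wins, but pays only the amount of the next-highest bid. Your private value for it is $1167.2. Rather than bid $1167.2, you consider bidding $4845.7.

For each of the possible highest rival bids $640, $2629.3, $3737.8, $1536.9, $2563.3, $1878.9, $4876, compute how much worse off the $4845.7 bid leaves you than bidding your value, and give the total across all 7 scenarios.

The deviation costs you only when the competing bid falls strictly between $1167.2 and $4845.7; elsewhere both bids give the same outcome.
$640: outcomes coincide → loss $0.
$2629.3: truthful payoff $0, deviation payoff −$1462.1 → loss $1462.1.
$3737.8: truthful payoff $0, deviation payoff −$2570.6 → loss $2570.6.
$1536.9: truthful payoff $0, deviation payoff −$369.7 → loss $369.7.
$2563.3: truthful payoff $0, deviation payoff −$1396.1 → loss $1396.1.
$1878.9: truthful payoff $0, deviation payoff −$711.7 → loss $711.7.
$4876: outcomes coincide → loss $0.
Total loss = $1462.1 + $2570.6 + $369.7 + $1396.1 + $711.7 = $6510.2.

$6510.2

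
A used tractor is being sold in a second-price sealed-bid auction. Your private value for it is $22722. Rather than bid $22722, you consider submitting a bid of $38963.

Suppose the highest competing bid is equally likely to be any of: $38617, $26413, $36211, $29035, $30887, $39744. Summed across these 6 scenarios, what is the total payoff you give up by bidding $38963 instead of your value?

$47553

The deviation costs you only when the competing bid falls strictly between $22722 and $38963; elsewhere both bids give the same outcome.
$38617: truthful payoff $0, deviation payoff −$15895 → loss $15895.
$26413: truthful payoff $0, deviation payoff −$3691 → loss $3691.
$36211: truthful payoff $0, deviation payoff −$13489 → loss $13489.
$29035: truthful payoff $0, deviation payoff −$6313 → loss $6313.
$30887: truthful payoff $0, deviation payoff −$8165 → loss $8165.
$39744: outcomes coincide → loss $0.
Total loss = $15895 + $3691 + $13489 + $6313 + $8165 = $47553.
Because the price is fixed by the runner-up's bid, deviating from your value can only change a good outcome into a bad one — never the reverse.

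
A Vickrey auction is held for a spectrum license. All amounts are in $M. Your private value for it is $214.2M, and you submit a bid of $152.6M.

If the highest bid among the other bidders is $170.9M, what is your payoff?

Your bid $152.6M is below the highest competing bid $170.9M, so you lose.
A losing bidder pays nothing and receives nothing: payoff = $0M.

$0M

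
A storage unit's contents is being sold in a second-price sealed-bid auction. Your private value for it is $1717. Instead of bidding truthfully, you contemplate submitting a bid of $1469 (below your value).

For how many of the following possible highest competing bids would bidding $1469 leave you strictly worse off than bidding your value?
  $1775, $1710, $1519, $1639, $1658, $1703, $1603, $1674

7

The deviation hurts exactly when the highest competing bid lies strictly between $1469 and $1717 — underbidding then forfeits a profitable win.
$1775: above both → same outcome either way.
$1710: inside the interval → strictly worse (loss $7).
$1519: inside the interval → strictly worse (loss $198).
$1639: inside the interval → strictly worse (loss $78).
$1658: inside the interval → strictly worse (loss $59).
$1703: inside the interval → strictly worse (loss $14).
$1603: inside the interval → strictly worse (loss $114).
$1674: inside the interval → strictly worse (loss $43).
Count: 7.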